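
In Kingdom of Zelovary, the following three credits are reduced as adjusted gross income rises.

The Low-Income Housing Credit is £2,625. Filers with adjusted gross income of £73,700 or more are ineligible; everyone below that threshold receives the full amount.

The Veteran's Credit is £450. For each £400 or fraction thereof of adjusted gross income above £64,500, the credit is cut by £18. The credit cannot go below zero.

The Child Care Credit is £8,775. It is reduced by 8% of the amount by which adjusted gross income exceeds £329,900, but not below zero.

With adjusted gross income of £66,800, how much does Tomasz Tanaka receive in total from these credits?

£11,742

Low-Income Housing Credit: £66,800 is below the £73,700 cutoff, so the full £2,625 applies.
Veteran's Credit: income exceeds £64,500 by £2,300, which is 6 full-or-partial £400 increments; reduction = 6 × £18 = £108, leaving £342.
Child Care Credit: £66,800 is at or below the £329,900 threshold, so the full £8,775 applies.
Total: £2,625 + £342 + £8,775 = £11,742.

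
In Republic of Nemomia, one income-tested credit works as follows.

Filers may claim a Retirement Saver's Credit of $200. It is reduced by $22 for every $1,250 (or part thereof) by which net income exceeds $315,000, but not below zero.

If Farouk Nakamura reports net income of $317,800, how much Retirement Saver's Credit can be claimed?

$134

Retirement Saver's Credit: income exceeds $315,000 by $2,800, which is 3 full-or-partial $1,250 increments; reduction = 3 × $22 = $66, leaving $134.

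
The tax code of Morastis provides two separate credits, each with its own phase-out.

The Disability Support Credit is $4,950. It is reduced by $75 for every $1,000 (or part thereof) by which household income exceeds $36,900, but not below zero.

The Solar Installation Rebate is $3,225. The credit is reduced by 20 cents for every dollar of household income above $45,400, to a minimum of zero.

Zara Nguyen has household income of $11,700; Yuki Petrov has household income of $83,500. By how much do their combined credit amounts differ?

$6,750

Zara ($11,700): Disability Support Credit: $11,700 is at or below the $36,900 threshold, so the full $4,950 applies. Solar Installation Rebate: $11,700 is at or below the $45,400 threshold, so the full $3,225 applies. total $4,950 + $3,225 = $8,175
Yuki ($83,500): Disability Support Credit: income exceeds $36,900 by $46,600, which is 47 full-or-partial $1,000 increments; reduction = 47 × $75 = $3,525, leaving $1,425. Solar Installation Rebate: 20% of the $38,100 excess over $45,400 is $7,620 ≥ base, so the credit is $0. total $1,425 + $0 = $1,425
Difference: |$8,175 − $1,425| = $6,750.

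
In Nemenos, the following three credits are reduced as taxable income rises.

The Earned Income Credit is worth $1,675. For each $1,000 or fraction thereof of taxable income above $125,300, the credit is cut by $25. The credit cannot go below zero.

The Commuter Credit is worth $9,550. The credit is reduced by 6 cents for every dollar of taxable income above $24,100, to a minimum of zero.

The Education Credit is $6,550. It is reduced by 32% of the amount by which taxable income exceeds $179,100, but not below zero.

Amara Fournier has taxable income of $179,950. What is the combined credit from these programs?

Earned Income Credit: income exceeds $125,300 by $54,650, which is 55 full-or-partial $1,000 increments; reduction = 55 × $25 = $1,375, leaving $300.
Commuter Credit: 6% of the $155,850 excess over $24,100 is $9,351; credit = $9,550 − $9,351 = $199.
Education Credit: 32% of the $850 excess over $179,100 is $272; credit = $6,550 − $272 = $6,278.
Total: $300 + $199 + $6,278 = $6,777.

$6,777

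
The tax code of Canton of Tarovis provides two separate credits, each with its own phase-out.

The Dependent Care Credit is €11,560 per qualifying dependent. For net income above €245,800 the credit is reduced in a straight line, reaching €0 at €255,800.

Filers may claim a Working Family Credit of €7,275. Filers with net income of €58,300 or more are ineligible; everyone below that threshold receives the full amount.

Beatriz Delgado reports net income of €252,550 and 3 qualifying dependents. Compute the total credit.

Dependent Care Credit: base = 3 × €11,560 = €34,680. €252,550 is €6,750 into a €10,000 phase-out range, leaving 3,250/10,000 of the credit: €34,680 × 3,250/10,000 = €11,271.
Working Family Credit: €252,550 meets or exceeds the €58,300 cutoff, so the credit is €0.
Total: €11,271 + €0 = €11,271.

€11,271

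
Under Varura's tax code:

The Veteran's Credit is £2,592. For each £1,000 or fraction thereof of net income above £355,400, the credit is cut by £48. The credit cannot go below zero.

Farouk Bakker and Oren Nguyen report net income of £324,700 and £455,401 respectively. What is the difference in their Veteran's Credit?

£2,592

Farouk (£324,700): Veteran's Credit: £324,700 is at or below the £355,400 threshold, so the full £2,592 applies.
Oren (£455,401): Veteran's Credit: income exceeds £355,400 by £100,001 → 101 increments × £48 = £4,848 ≥ base, so the credit is £0.
Difference: |£2,592 − £0| = £2,592.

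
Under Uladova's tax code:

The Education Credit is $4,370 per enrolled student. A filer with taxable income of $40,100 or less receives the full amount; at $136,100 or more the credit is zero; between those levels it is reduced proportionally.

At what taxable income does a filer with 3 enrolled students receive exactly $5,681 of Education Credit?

$94,500

Full credit = 3 × $4,370 = $13,110.
$5,681 is 5,681/13,110 of the full $13,110, so 7,429/13,110 of the $96,000 range has been used: income = $40,100 + $96,000 × 7,429/13,110 = $94,500.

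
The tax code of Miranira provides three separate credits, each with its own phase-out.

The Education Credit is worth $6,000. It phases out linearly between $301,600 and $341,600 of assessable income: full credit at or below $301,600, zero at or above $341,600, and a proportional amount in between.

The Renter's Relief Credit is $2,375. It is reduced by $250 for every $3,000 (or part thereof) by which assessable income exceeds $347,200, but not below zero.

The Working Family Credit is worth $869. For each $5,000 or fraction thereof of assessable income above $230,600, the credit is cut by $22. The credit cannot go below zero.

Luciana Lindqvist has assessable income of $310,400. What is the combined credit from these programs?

Education Credit: $310,400 is $8,800 into a $40,000 phase-out range, leaving 31,200/40,000 of the credit: $6,000 × 31,200/40,000 = $4,680.
Renter's Relief Credit: $310,400 is at or below the $347,200 threshold, so the full $2,375 applies.
Working Family Credit: income exceeds $230,600 by $79,800, which is 16 full-or-partial $5,000 increments; reduction = 16 × $22 = $352, leaving $517.
Total: $4,680 + $2,375 + $517 = $7,572.

$7,572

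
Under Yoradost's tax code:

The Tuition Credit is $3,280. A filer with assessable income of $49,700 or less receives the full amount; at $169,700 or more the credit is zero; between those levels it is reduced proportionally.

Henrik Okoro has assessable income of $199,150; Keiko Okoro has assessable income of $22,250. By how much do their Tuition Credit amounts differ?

$3,280

Henrik ($199,150): Tuition Credit: $199,150 is at or above $169,700, so the credit is $0.
Keiko ($22,250): Tuition Credit: $22,250 is at or below the $49,700 threshold, so the full $3,280 applies.
Difference: |$0 − $3,280| = $3,280.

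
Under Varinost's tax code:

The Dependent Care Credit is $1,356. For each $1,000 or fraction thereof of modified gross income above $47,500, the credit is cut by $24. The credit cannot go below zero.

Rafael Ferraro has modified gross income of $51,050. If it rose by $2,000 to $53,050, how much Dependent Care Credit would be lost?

$48

At $51,050 — income exceeds $47,500 by $3,550, which is 4 full-or-partial $1,000 increments; reduction = 4 × $24 = $96, leaving $1,260.
At $53,050 — income exceeds $47,500 by $5,550, which is 6 full-or-partial $1,000 increments; reduction = 6 × $24 = $144, leaving $1,212.
Lost: $1,260 − $1,212 = $48.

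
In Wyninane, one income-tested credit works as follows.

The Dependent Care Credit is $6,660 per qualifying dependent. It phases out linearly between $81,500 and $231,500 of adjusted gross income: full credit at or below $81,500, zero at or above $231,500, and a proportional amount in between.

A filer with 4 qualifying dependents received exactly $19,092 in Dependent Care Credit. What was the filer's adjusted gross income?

Full credit = 4 × $6,660 = $26,640.
$19,092 is 19,092/26,640 of the full $26,640, so 7,548/26,640 of the $150,000 range has been used: income = $81,500 + $150,000 × 7,548/26,640 = $124,000.

$124,000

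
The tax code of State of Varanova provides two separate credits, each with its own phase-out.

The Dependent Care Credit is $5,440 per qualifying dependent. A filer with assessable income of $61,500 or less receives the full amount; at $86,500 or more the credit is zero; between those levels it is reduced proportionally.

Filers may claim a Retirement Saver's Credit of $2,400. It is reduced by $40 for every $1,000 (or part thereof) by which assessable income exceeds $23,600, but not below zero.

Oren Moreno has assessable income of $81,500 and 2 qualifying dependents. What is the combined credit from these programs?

Dependent Care Credit: base = 2 × $5,440 = $10,880. $81,500 is $20,000 into a $25,000 phase-out range, leaving 5,000/25,000 of the credit: $10,880 × 5,000/25,000 = $2,176.
Retirement Saver's Credit: income exceeds $23,600 by $57,900, which is 58 full-or-partial $1,000 increments; reduction = 58 × $40 = $2,320, leaving $80.
Total: $2,176 + $80 = $2,256.

$2,256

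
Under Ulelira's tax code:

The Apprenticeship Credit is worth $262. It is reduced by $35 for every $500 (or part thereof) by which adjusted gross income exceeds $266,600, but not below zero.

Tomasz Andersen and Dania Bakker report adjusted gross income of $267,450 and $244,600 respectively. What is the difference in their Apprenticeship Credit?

$70

Tomasz ($267,450): Apprenticeship Credit: income exceeds $266,600 by $850, which is 2 full-or-partial $500 increments; reduction = 2 × $35 = $70, leaving $192.
Dania ($244,600): Apprenticeship Credit: $244,600 is at or below the $266,600 threshold, so the full $262 applies.
Difference: |$192 − $262| = $70.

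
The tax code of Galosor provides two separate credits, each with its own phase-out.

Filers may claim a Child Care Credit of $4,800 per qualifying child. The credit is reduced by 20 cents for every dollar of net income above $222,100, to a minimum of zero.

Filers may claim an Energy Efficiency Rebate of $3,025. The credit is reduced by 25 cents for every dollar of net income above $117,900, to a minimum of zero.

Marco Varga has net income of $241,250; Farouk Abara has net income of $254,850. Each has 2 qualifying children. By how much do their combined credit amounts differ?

$2,720

Marco ($241,250): Child Care Credit: base = 2 × $4,800 = $9,600. 20% of the $19,150 excess over $222,100 is $3,830; credit = $9,600 − $3,830 = $5,770. Energy Efficiency Rebate: 25% of the $123,350 excess over $117,900 is $30,837.50 ≥ base, so the credit is $0. total $5,770 + $0 = $5,770
Farouk ($254,850): Child Care Credit: base = 2 × $4,800 = $9,600. 20% of the $32,750 excess over $222,100 is $6,550; credit = $9,600 − $6,550 = $3,050. Energy Efficiency Rebate: 25% of the $136,950 excess over $117,900 is $34,237.50 ≥ base, so the credit is $0. total $3,050 + $0 = $3,050
Difference: |$5,770 − $3,050| = $2,720.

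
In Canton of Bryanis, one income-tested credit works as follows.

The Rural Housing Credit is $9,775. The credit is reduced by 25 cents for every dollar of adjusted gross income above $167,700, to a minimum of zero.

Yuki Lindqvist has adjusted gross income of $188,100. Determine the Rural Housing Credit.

$4,675

Rural Housing Credit: 25% of the $20,400 excess over $167,700 is $5,100; credit = $9,775 − $5,100 = $4,675.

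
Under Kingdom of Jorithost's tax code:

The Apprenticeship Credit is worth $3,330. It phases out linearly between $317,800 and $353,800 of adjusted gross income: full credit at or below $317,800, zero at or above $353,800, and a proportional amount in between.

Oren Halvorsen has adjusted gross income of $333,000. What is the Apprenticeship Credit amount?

$1,924

Apprenticeship Credit: $333,000 is $15,200 into a $36,000 phase-out range, leaving 20,800/36,000 of the credit: $3,330 × 20,800/36,000 = $1,924.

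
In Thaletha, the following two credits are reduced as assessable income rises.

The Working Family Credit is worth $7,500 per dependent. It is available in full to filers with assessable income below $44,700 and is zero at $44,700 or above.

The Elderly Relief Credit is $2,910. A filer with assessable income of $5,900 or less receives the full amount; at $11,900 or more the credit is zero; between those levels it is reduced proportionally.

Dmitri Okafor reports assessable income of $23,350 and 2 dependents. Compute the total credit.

Working Family Credit: base = 2 × $7,500 = $15,000. $23,350 is below the $44,700 cutoff, so the full $15,000 applies.
Elderly Relief Credit: $23,350 is at or above $11,900, so the credit is $0.
Total: $15,000 + $0 = $15,000.

$15,000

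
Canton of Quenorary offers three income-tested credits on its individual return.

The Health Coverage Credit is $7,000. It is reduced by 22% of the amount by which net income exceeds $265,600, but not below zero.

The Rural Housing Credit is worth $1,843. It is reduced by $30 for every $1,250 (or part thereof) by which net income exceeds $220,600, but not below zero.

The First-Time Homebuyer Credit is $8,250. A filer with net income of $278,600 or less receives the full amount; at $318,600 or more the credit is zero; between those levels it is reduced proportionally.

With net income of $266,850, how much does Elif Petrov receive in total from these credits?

Health Coverage Credit: 22% of the $1,250 excess over $265,600 is $275; credit = $7,000 − $275 = $6,725.
Rural Housing Credit: income exceeds $220,600 by $46,250, which is 37 full-or-partial $1,250 increments; reduction = 37 × $30 = $1,110, leaving $733.
First-Time Homebuyer Credit: $266,850 is at or below the $278,600 threshold, so the full $8,250 applies.
Total: $6,725 + $733 + $8,250 = $15,708.

$15,708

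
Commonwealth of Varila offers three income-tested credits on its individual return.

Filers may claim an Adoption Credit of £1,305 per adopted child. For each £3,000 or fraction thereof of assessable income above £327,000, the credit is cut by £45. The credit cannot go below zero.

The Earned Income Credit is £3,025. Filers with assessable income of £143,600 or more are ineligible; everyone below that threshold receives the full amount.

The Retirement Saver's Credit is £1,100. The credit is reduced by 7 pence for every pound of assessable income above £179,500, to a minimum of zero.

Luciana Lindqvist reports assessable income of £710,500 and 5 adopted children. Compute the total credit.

£765

Adoption Credit: base = 5 × £1,305 = £6,525. income exceeds £327,000 by £383,500, which is 128 full-or-partial £3,000 increments; reduction = 128 × £45 = £5,760, leaving £765.
Earned Income Credit: £710,500 meets or exceeds the £143,600 cutoff, so the credit is £0.
Retirement Saver's Credit: 7% of the £531,000 excess over £179,500 is £37,170 ≥ base, so the credit is £0.
Total: £765 + £0 + £0 = £765.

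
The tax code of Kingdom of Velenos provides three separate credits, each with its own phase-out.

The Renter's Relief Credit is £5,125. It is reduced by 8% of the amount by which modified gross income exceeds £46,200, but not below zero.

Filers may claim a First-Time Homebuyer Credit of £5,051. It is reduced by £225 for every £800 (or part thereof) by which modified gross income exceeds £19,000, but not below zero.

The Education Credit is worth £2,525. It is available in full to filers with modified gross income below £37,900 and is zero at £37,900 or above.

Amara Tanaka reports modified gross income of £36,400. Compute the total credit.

£7,751

Renter's Relief Credit: £36,400 is at or below the £46,200 threshold, so the full £5,125 applies.
First-Time Homebuyer Credit: income exceeds £19,000 by £17,400, which is 22 full-or-partial £800 increments; reduction = 22 × £225 = £4,950, leaving £101.
Education Credit: £36,400 is below the £37,900 cutoff, so the full £2,525 applies.
Total: £5,125 + £101 + £2,525 = £7,751.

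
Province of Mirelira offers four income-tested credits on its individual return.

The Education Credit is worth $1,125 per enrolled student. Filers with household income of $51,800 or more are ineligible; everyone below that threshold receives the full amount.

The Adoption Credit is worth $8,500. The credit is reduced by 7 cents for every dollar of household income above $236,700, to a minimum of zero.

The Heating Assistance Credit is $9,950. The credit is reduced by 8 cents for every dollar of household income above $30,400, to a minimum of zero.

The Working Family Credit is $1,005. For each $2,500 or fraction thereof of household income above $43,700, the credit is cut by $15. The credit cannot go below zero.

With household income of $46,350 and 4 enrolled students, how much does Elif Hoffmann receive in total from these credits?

Education Credit: base = 4 × $1,125 = $4,500. $46,350 is below the $51,800 cutoff, so the full $4,500 applies.
Adoption Credit: $46,350 is at or below the $236,700 threshold, so the full $8,500 applies.
Heating Assistance Credit: 8% of the $15,950 excess over $30,400 is $1,276; credit = $9,950 − $1,276 = $8,674.
Working Family Credit: income exceeds $43,700 by $2,650, which is 2 full-or-partial $2,500 increments; reduction = 2 × $15 = $30, leaving $975.
Total: $4,500 + $8,500 + $8,674 + $975 = $22,649.

$22,649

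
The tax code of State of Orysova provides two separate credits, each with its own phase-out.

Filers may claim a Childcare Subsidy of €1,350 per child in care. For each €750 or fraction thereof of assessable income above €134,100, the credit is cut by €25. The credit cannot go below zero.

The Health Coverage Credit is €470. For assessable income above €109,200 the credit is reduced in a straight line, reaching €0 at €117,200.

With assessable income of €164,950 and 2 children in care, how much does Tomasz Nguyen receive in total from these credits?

Childcare Subsidy: base = 2 × €1,350 = €2,700. income exceeds €134,100 by €30,850, which is 42 full-or-partial €750 increments; reduction = 42 × €25 = €1,050, leaving €1,650.
Health Coverage Credit: €164,950 is at or above €117,200, so the credit is €0.
Total: €1,650 + €0 = €1,650.

€1,650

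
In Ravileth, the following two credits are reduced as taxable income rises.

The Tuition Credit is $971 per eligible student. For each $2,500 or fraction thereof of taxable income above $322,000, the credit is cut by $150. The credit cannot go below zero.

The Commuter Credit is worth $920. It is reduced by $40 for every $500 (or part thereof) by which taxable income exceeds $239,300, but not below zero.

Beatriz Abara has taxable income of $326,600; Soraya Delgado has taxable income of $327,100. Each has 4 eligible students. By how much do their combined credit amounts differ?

$150

Beatriz ($326,600): Tuition Credit: base = 4 × $971 = $3,884. income exceeds $322,000 by $4,600, which is 2 full-or-partial $2,500 increments; reduction = 2 × $150 = $300, leaving $3,584. Commuter Credit: income exceeds $239,300 by $87,300 → 175 increments × $40 = $7,000 ≥ base, so the credit is $0. total $3,584 + $0 = $3,584
Soraya ($327,100): Tuition Credit: base = 4 × $971 = $3,884. income exceeds $322,000 by $5,100, which is 3 full-or-partial $2,500 increments; reduction = 3 × $150 = $450, leaving $3,434. Commuter Credit: income exceeds $239,300 by $87,800 → 176 increments × $40 = $7,040 ≥ base, so the credit is $0. total $3,434 + $0 = $3,434
Difference: |$3,584 − $3,434| = $150.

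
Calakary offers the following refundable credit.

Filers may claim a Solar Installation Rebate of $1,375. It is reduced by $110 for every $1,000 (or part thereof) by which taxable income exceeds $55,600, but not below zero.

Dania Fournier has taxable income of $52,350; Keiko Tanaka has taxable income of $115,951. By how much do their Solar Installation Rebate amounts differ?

Dania ($52,350): Solar Installation Rebate: $52,350 is at or below the $55,600 threshold, so the full $1,375 applies.
Keiko ($115,951): Solar Installation Rebate: income exceeds $55,600 by $60,351 → 61 increments × $110 = $6,710 ≥ base, so the credit is $0.
Difference: |$1,375 − $0| = $1,375.

$1,375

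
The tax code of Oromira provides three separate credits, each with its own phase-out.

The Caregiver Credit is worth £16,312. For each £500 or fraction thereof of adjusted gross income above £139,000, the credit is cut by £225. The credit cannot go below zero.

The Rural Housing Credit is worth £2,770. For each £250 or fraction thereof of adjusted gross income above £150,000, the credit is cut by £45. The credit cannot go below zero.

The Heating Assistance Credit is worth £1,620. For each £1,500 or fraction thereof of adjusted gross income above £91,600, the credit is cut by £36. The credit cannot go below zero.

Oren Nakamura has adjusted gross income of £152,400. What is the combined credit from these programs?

£12,701

Caregiver Credit: income exceeds £139,000 by £13,400, which is 27 full-or-partial £500 increments; reduction = 27 × £225 = £6,075, leaving £10,237.
Rural Housing Credit: income exceeds £150,000 by £2,400, which is 10 full-or-partial £250 increments; reduction = 10 × £45 = £450, leaving £2,320.
Heating Assistance Credit: income exceeds £91,600 by £60,800, which is 41 full-or-partial £1,500 increments; reduction = 41 × £36 = £1,476, leaving £144.
Total: £10,237 + £2,320 + £144 = £12,701.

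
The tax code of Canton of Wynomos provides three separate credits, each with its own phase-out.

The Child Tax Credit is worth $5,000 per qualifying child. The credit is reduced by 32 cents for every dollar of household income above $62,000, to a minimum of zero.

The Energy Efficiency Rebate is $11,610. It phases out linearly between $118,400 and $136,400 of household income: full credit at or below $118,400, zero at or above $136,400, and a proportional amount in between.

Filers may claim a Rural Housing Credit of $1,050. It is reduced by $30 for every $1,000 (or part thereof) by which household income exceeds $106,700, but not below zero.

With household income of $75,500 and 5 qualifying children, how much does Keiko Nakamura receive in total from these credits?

$33,340

Child Tax Credit: base = 5 × $5,000 = $25,000. 32% of the $13,500 excess over $62,000 is $4,320; credit = $25,000 − $4,320 = $20,680.
Energy Efficiency Rebate: $75,500 is at or below the $118,400 threshold, so the full $11,610 applies.
Rural Housing Credit: $75,500 is at or below the $106,700 threshold, so the full $1,050 applies.
Total: $20,680 + $11,610 + $1,050 = $33,340.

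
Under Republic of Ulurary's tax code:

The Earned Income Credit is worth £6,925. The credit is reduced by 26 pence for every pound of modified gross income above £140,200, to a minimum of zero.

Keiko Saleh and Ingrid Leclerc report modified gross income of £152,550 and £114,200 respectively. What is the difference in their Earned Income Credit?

£3,211

Keiko (£152,550): Earned Income Credit: 26% of the £12,350 excess over £140,200 is £3,211; credit = £6,925 − £3,211 = £3,714.
Ingrid (£114,200): Earned Income Credit: £114,200 is at or below the £140,200 threshold, so the full £6,925 applies.
Difference: |£3,714 − £6,925| = £3,211.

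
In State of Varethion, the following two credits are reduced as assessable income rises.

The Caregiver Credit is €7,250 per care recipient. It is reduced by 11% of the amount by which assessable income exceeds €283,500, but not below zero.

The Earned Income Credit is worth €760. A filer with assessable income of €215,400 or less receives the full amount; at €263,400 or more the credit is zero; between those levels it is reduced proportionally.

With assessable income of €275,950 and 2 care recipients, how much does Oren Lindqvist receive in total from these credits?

Caregiver Credit: base = 2 × €7,250 = €14,500. €275,950 is at or below the €283,500 threshold, so the full €14,500 applies.
Earned Income Credit: €275,950 is at or above €263,400, so the credit is €0.
Total: €14,500 + €0 = €14,500.

€14,500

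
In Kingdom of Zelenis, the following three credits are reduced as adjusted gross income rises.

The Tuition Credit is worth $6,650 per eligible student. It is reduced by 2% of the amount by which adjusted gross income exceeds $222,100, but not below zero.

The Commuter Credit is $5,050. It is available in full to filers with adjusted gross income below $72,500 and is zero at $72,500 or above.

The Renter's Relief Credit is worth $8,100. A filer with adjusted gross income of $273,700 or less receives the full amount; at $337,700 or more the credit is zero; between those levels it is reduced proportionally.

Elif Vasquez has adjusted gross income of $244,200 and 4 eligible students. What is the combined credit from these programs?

$34,258

Tuition Credit: base = 4 × $6,650 = $26,600. 2% of the $22,100 excess over $222,100 is $442; credit = $26,600 − $442 = $26,158.
Commuter Credit: $244,200 meets or exceeds the $72,500 cutoff, so the credit is $0.
Renter's Relief Credit: $244,200 is at or below the $273,700 threshold, so the full $8,100 applies.
Total: $26,158 + $0 + $8,100 = $34,258.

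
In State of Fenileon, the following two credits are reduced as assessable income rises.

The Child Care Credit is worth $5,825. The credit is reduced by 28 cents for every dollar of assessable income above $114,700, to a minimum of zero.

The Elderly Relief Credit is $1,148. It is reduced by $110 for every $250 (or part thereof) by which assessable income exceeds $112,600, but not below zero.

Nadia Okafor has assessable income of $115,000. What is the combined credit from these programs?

Child Care Credit: 28% of the $300 excess over $114,700 is $84; credit = $5,825 − $84 = $5,741.
Elderly Relief Credit: income exceeds $112,600 by $2,400, which is 10 full-or-partial $250 increments; reduction = 10 × $110 = $1,100, leaving $48.
Total: $5,741 + $48 = $5,789.

$5,789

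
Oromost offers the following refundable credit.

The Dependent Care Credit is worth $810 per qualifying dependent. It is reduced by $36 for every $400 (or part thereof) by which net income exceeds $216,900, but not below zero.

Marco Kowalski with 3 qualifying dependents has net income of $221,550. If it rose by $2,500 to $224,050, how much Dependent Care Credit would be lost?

$216

At $221,550 — base = 3 × $810 = $2,430. income exceeds $216,900 by $4,650, which is 12 full-or-partial $400 increments; reduction = 12 × $36 = $432, leaving $1,998.
At $224,050 — base = 3 × $810 = $2,430. income exceeds $216,900 by $7,150, which is 18 full-or-partial $400 increments; reduction = 18 × $36 = $648, leaving $1,782.
Lost: $1,998 − $1,782 = $216.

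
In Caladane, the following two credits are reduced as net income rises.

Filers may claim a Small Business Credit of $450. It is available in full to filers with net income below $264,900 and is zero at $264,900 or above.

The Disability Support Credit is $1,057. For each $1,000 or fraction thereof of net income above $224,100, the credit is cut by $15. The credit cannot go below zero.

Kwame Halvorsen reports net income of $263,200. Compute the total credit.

Small Business Credit: $263,200 is below the $264,900 cutoff, so the full $450 applies.
Disability Support Credit: income exceeds $224,100 by $39,100, which is 40 full-or-partial $1,000 increments; reduction = 40 × $15 = $600, leaving $457.
Total: $450 + $457 = $907.

$907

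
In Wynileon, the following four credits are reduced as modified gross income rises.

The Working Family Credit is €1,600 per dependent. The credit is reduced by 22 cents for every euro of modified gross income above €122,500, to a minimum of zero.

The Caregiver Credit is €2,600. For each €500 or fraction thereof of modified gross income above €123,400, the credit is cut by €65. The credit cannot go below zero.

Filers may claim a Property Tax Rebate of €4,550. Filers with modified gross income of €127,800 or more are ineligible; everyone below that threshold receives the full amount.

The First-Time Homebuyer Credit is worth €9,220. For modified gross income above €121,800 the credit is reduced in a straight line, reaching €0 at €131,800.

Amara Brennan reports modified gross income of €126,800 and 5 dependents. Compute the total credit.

€18,359

Working Family Credit: base = 5 × €1,600 = €8,000. 22% of the €4,300 excess over €122,500 is €946; credit = €8,000 − €946 = €7,054.
Caregiver Credit: income exceeds €123,400 by €3,400, which is 7 full-or-partial €500 increments; reduction = 7 × €65 = €455, leaving €2,145.
Property Tax Rebate: €126,800 is below the €127,800 cutoff, so the full €4,550 applies.
First-Time Homebuyer Credit: €126,800 is €5,000 into a €10,000 phase-out range, leaving 5,000/10,000 of the credit: €9,220 × 5,000/10,000 = €4,610.
Total: €7,054 + €2,145 + €4,550 + €4,610 = €18,359.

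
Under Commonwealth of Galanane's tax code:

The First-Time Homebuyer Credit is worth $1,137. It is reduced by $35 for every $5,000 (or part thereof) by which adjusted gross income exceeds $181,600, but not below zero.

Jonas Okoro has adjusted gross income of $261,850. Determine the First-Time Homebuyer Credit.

$542

First-Time Homebuyer Credit: income exceeds $181,600 by $80,250, which is 17 full-or-partial $5,000 increments; reduction = 17 × $35 = $595, leaving $542.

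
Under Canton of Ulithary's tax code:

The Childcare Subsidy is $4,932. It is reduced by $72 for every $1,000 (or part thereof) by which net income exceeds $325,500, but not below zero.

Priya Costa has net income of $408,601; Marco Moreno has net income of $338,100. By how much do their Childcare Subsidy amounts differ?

$3,996

Priya ($408,601): Childcare Subsidy: income exceeds $325,500 by $83,101 → 84 increments × $72 = $6,048 ≥ base, so the credit is $0.
Marco ($338,100): Childcare Subsidy: income exceeds $325,500 by $12,600, which is 13 full-or-partial $1,000 increments; reduction = 13 × $72 = $936, leaving $3,996.
Difference: |$0 − $3,996| = $3,996.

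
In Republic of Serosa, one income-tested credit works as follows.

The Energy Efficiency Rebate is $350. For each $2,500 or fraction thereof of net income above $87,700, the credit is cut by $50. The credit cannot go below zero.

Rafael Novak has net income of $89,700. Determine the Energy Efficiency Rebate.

$300

Energy Efficiency Rebate: income exceeds $87,700 by $2,000, which is 1 full-or-partial $2,500 increment; reduction = 1 × $50 = $50, leaving $300.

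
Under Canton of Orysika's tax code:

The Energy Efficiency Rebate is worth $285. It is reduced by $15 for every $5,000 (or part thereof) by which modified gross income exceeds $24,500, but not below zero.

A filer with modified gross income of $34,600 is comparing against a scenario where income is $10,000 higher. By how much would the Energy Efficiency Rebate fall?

$30

At $34,600 — income exceeds $24,500 by $10,100, which is 3 full-or-partial $5,000 increments; reduction = 3 × $15 = $45, leaving $240.
At $44,600 — income exceeds $24,500 by $20,100, which is 5 full-or-partial $5,000 increments; reduction = 5 × $15 = $75, leaving $210.
Lost: $240 − $210 = $30.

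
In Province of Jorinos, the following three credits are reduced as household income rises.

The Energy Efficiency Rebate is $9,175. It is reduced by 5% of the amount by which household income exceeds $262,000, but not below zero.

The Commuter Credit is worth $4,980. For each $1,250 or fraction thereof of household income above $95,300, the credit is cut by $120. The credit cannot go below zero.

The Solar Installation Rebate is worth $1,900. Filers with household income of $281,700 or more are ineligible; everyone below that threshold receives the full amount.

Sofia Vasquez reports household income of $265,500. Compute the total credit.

$10,900

Energy Efficiency Rebate: 5% of the $3,500 excess over $262,000 is $175; credit = $9,175 − $175 = $9,000.
Commuter Credit: income exceeds $95,300 by $170,200 → 137 increments × $120 = $16,440 ≥ base, so the credit is $0.
Solar Installation Rebate: $265,500 is below the $281,700 cutoff, so the full $1,900 applies.
Total: $9,000 + $0 + $1,900 = $10,900.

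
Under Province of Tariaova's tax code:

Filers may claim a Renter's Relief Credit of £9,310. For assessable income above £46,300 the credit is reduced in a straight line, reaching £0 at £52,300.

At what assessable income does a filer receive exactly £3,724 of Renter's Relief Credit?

£3,724 is 3,724/9,310 of the full £9,310, so 5,586/9,310 of the £6,000 range has been used: income = £46,300 + £6,000 × 5,586/9,310 = £49,900.

£49,900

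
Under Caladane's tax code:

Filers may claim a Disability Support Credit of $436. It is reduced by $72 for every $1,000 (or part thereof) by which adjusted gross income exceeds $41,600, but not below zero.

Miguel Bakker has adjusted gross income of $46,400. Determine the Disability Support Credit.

$76

Disability Support Credit: income exceeds $41,600 by $4,800, which is 5 full-or-partial $1,000 increments; reduction = 5 × $72 = $360, leaving $76.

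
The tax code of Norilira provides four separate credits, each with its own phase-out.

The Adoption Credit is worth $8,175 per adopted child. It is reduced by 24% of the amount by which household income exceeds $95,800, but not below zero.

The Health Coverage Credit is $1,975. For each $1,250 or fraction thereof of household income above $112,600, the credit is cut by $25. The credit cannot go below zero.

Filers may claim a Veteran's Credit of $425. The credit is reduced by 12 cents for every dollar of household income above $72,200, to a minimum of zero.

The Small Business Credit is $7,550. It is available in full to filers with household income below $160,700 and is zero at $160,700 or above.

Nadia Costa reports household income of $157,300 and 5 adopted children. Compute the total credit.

Adoption Credit: base = 5 × $8,175 = $40,875. 24% of the $61,500 excess over $95,800 is $14,760; credit = $40,875 − $14,760 = $26,115.
Health Coverage Credit: income exceeds $112,600 by $44,700, which is 36 full-or-partial $1,250 increments; reduction = 36 × $25 = $900, leaving $1,075.
Veteran's Credit: 12% of the $85,100 excess over $72,200 is $10,212 ≥ base, so the credit is $0.
Small Business Credit: $157,300 is below the $160,700 cutoff, so the full $7,550 applies.
Total: $26,115 + $1,075 + $0 + $7,550 = $34,740.

$34,740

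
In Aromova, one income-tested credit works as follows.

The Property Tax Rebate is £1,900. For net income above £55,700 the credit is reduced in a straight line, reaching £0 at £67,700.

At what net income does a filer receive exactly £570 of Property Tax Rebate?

£64,100

£570 is 570/1,900 of the full £1,900, so 1,330/1,900 of the £12,000 range has been used: income = £55,700 + £12,000 × 1,330/1,900 = £64,100.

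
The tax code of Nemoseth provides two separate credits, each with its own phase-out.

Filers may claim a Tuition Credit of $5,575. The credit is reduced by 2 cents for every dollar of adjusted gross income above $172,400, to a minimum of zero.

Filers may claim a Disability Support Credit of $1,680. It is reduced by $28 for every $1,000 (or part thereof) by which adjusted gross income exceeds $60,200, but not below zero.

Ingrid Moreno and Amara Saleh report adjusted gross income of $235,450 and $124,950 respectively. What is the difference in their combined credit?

$1,261

Ingrid ($235,450): Tuition Credit: 2% of the $63,050 excess over $172,400 is $1,261; credit = $5,575 − $1,261 = $4,314. Disability Support Credit: income exceeds $60,200 by $175,250 → 176 increments × $28 = $4,928 ≥ base, so the credit is $0. total $4,314 + $0 = $4,314
Amara ($124,950): Tuition Credit: $124,950 is at or below the $172,400 threshold, so the full $5,575 applies. Disability Support Credit: income exceeds $60,200 by $64,750 → 65 increments × $28 = $1,820 ≥ base, so the credit is $0. total $5,575 + $0 = $5,575
Difference: |$4,314 − $5,575| = $1,261.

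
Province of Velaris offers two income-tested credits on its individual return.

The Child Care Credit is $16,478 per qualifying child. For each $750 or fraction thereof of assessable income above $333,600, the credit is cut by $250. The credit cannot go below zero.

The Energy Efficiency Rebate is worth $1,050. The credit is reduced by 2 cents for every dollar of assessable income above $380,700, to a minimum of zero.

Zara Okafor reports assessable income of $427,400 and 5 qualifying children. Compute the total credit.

Child Care Credit: base = 5 × $16,478 = $82,390. income exceeds $333,600 by $93,800, which is 126 full-or-partial $750 increments; reduction = 126 × $250 = $31,500, leaving $50,890.
Energy Efficiency Rebate: 2% of the $46,700 excess over $380,700 is $934; credit = $1,050 − $934 = $116.
Total: $50,890 + $116 = $51,006.

$51,006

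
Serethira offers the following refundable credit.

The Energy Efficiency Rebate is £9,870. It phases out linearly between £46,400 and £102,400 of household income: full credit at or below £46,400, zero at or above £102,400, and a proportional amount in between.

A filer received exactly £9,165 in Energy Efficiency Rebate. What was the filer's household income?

£9,165 is 9,165/9,870 of the full £9,870, so 705/9,870 of the £56,000 range has been used: income = £46,400 + £56,000 × 705/9,870 = £50,400.

£50,400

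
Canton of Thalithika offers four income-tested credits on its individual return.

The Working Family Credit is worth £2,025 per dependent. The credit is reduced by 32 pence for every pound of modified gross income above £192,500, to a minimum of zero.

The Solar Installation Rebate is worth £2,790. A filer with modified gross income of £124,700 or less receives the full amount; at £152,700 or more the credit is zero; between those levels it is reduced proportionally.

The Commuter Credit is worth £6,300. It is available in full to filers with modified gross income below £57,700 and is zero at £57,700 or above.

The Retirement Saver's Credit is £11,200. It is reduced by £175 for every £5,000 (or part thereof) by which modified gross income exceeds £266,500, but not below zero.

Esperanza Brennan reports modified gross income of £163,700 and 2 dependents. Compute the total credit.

£15,250

Working Family Credit: base = 2 × £2,025 = £4,050. £163,700 is at or below the £192,500 threshold, so the full £4,050 applies.
Solar Installation Rebate: £163,700 is at or above £152,700, so the credit is £0.
Commuter Credit: £163,700 meets or exceeds the £57,700 cutoff, so the credit is £0.
Retirement Saver's Credit: £163,700 is at or below the £266,500 threshold, so the full £11,200 applies.
Total: £4,050 + £0 + £0 + £11,200 = £15,250.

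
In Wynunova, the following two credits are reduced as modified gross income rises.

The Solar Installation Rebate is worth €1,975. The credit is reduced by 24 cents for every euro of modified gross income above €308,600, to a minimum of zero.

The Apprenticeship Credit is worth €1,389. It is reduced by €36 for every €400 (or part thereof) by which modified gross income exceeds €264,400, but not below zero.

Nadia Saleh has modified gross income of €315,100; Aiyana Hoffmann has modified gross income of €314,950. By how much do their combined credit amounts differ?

Nadia (€315,100): Solar Installation Rebate: 24% of the €6,500 excess over €308,600 is €1,560; credit = €1,975 − €1,560 = €415. Apprenticeship Credit: income exceeds €264,400 by €50,700 → 127 increments × €36 = €4,572 ≥ base, so the credit is €0. total €415 + €0 = €415
Aiyana (€314,950): Solar Installation Rebate: 24% of the €6,350 excess over €308,600 is €1,524; credit = €1,975 − €1,524 = €451. Apprenticeship Credit: income exceeds €264,400 by €50,550 → 127 increments × €36 = €4,572 ≥ base, so the credit is €0. total €451 + €0 = €451
Difference: |€415 − €451| = €36.

€36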